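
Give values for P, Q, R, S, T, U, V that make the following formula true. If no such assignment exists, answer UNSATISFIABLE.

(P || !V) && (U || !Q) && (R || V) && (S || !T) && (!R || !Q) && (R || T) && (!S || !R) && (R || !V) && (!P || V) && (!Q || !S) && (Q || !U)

Try P = false.
Unit clause (!V) forces V = false.
Unit clause (R) forces R = true.
Unit clause (!Q) forces Q = false.
Unit clause (!S) forces S = false.
Unit clause (!T) forces T = false.
Unit clause (!U) forces U = false.
This assignment satisfies each clause.

P ↦ false,  Q ↦ false,  R ↦ true,  S ↦ false,  T ↦ false,  U ↦ false,  V ↦ false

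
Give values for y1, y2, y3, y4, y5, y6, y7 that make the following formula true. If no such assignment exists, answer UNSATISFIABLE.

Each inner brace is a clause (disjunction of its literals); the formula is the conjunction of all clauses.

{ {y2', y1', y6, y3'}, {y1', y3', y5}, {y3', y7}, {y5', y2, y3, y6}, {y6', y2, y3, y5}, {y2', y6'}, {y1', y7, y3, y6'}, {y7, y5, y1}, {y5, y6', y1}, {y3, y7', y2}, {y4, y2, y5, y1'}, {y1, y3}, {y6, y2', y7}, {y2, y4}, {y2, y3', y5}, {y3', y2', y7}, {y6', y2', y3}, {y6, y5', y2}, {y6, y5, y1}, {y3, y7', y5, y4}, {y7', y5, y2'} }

Case y3 = 0:
The clause (y1) is unit, so y1 = 1.
Case y2 = 1:
The clause (y6') is unit, so y6 = 0.
The clause (y7) is unit, so y7 = 1.
The clause (y5) is unit, so y5 = 1.
All clauses hold; y4 can take either value.

y1 ↦ 1,  y2 ↦ 1,  y3 ↦ 0,  y4 ↦ 0,  y5 ↦ 1,  y6 ↦ 0,  y7 ↦ 1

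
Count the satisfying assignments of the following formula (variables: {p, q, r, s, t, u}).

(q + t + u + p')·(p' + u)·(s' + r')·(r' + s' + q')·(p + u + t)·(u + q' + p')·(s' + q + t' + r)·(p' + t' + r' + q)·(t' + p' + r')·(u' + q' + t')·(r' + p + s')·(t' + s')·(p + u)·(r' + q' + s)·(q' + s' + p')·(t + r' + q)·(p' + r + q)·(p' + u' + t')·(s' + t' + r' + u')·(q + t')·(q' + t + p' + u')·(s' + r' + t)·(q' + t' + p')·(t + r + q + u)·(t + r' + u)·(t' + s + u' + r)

4

There are 2^6 = 64 truth assignments over (p, q, r, s, t, u).
Split on u. With u = 1, the clauses containing u are satisfied and u' drops from the rest; 4 of the 2^5 = 32 assignments to the other variables satisfy what remains.
With u = 0, by the same count on the reduced clause set, 0 assignments work.
(One model: p=F, q=F, r=F, s=F, t=F, u=T.)
Total: 4 + 0 = 4.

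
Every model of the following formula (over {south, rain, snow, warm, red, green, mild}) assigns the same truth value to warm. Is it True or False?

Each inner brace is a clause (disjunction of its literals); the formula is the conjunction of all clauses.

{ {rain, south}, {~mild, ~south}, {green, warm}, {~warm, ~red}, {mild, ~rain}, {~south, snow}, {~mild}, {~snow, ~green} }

Suppose warm = 0.
The clause (green) is unit, so green = 1.
The clause (~mild) is unit, so mild = 0.
The clause (~rain) is unit, so rain = 0.
The clause (south) is unit, so south = 1.
The clause (snow) is unit, so snow = 1.
But (~snow) is also a unit clause — contradiction.
So every satisfying assignment has warm = True.

True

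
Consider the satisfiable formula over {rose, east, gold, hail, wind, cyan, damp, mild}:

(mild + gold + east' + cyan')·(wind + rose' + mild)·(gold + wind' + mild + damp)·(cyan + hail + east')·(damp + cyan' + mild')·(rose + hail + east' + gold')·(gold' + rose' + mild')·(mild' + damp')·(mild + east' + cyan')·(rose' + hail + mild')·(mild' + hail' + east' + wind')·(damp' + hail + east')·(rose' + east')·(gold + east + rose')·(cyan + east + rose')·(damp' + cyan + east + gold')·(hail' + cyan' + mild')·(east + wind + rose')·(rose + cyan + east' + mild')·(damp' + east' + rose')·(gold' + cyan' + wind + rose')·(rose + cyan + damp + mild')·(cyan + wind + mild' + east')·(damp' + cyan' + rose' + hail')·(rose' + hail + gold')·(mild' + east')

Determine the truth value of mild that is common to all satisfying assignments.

False

Suppose mild = 1.
Unit clause (damp') forces damp = 0.
Unit clause (cyan') forces cyan = 0.
Unit clause (rose) forces rose = 1.
Unit clause (gold') forces gold = 0.
Unit clause (hail) forces hail = 1.
Unit clause (east') forces east = 0.
But (east) is also a unit clause — contradiction.
So every satisfying assignment has mild = False.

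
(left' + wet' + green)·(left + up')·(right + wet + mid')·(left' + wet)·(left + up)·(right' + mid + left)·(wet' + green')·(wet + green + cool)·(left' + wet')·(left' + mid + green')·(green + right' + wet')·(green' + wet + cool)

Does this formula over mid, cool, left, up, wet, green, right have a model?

No

Suppose left = 1.
(wet) alone gives wet = 1.
Now (wet') is unsatisfied and unit — conflict.
That branch fails; take left = 0 instead.
(up') alone gives up = 0.
Now (up) is unsatisfied and unit — conflict.
Neither left = 1 nor left = 0 works.
No assignment satisfies every clause.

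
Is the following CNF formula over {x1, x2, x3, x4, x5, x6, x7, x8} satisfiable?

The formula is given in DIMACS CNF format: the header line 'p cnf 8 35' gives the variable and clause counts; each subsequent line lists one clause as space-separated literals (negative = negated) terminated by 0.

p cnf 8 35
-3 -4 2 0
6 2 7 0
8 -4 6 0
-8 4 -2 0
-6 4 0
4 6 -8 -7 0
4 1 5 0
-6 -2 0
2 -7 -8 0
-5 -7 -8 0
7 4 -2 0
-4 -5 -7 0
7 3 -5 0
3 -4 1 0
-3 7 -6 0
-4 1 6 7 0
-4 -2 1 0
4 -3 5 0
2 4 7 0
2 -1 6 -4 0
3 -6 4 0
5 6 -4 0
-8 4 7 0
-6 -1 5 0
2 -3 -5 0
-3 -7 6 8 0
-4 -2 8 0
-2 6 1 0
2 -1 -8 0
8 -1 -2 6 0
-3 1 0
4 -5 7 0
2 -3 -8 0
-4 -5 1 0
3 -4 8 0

Try x6 = False.
Try x2 = False.
(x7) alone gives x7 = True.
(¬x8) alone gives x8 = False.
(¬x4) alone gives x4 = False.
(¬x3) alone gives x3 = False.
Try x1 = True.
No clause remains; x5 is free.
A satisfying assignment: x1 ↦ True,  x2 ↦ False,  x3 ↦ False,  x4 ↦ False,  x5 ↦ False,  x6 ↦ False,  x7 ↦ True,  x8 ↦ False.

Yes, satisfiable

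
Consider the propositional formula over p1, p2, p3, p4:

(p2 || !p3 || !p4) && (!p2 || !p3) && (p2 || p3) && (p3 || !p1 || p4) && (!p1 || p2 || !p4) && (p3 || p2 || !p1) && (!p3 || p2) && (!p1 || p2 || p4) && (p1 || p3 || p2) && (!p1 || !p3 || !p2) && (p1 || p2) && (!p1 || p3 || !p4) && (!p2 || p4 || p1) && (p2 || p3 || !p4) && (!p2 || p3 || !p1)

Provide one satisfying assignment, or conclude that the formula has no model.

Try p2 = true.
From the singleton clause (!p3), p3 = false.
From the singleton clause (!p1), p1 = false.
From the singleton clause (p4), p4 = true.
Every clause now holds.

p1: false, p2: true, p3: false, p4: true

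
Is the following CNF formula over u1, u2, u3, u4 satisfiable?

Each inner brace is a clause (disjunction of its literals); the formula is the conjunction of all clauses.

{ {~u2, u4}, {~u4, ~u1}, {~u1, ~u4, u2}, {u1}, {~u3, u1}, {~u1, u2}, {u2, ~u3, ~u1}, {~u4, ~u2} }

No, unsatisfiable

From the singleton clause (u1), u1 = 1.
From the singleton clause (~u4), u4 = 0.
From the singleton clause (~u2), u2 = 0.
Now (u2) is unsatisfied and unit — conflict.
No assignment satisfies every clause.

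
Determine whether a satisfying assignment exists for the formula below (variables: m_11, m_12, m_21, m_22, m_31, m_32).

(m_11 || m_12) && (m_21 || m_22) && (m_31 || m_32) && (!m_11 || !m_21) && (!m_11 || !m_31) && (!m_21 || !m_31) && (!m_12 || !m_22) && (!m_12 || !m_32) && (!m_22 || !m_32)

Unsatisfiable

Try m_11 = true.
(!m_21) alone gives m_21 = false.
(m_22) alone gives m_22 = true.
(!m_31) alone gives m_31 = false.
(m_32) alone gives m_32 = true.
Now (!m_32) is unsatisfied and unit — conflict.
Backtrack on m_11: now try m_11 = false.
(m_12) alone gives m_12 = true.
(!m_22) alone gives m_22 = false.
(m_21) alone gives m_21 = true.
(!m_31) alone gives m_31 = false.
(m_32) alone gives m_32 = true.
Now (!m_32) is unsatisfied and unit — conflict.
Both values of m_11 lead to a conflict.
No assignment satisfies every clause.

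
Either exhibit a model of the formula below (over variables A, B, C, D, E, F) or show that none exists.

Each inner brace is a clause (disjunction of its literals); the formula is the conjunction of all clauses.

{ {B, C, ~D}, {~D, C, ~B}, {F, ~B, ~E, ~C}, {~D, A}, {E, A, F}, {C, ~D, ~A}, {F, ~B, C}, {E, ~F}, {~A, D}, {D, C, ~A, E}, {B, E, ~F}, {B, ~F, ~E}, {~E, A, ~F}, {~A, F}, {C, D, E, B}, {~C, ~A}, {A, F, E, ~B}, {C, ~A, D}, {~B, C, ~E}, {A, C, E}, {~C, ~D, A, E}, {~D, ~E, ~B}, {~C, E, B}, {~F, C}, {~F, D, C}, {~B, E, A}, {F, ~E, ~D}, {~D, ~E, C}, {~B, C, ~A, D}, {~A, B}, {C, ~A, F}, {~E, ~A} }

Case D = 0:
From the singleton clause (~A), A = 0.
Case E = 1:
From the singleton clause (~F), F = 0.
Case B = 0:
All clauses hold; C can take either value.

A: 0,  B: 0,  C: 0,  D: 0,  E: 1,  F: 0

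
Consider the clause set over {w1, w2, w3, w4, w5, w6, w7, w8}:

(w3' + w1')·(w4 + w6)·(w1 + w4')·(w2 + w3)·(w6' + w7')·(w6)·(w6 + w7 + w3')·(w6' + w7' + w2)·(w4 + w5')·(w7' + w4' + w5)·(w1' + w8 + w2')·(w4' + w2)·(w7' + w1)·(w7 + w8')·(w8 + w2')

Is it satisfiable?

From the singleton clause (w6), w6 = 1.
From the singleton clause (w7'), w7 = 0.
From the singleton clause (w8'), w8 = 0.
From the singleton clause (w2'), w2 = 0.
From the singleton clause (w3), w3 = 1.
From the singleton clause (w1'), w1 = 0.
From the singleton clause (w4'), w4 = 0.
From the singleton clause (w5'), w5 = 0.
This assignment satisfies each clause.
A satisfying assignment: w1=0; w2=0; w3=1; w4=0; w5=0; w6=1; w7=0; w8=0.

Yes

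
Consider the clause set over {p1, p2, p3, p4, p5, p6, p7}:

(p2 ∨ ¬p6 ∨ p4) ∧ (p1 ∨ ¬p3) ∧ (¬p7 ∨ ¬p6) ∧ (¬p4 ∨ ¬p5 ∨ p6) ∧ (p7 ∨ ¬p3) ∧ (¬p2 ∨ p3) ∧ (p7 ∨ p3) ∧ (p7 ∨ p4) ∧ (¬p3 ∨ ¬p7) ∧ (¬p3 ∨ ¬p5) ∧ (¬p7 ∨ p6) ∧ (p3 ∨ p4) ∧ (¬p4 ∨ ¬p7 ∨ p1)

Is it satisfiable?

No, unsatisfiable

Branch on p1: set p1 = True.
Branch on p7: set p7 = False.
The clause (¬p3) is unit, so p3 = False.
But (p3) is also a unit clause — contradiction.
So p7 must be the other value — set p7 = True.
The clause (¬p6) is unit, so p6 = False.
But (p6) is also a unit clause — contradiction.
Both values of p7 lead to a conflict.
So p1 must be the other value — set p1 = False.
The clause (¬p3) is unit, so p3 = False.
The clause (¬p2) is unit, so p2 = False.
The clause (p7) is unit, so p7 = True.
The clause (¬p6) is unit, so p6 = False.
But (p6) is also a unit clause — contradiction.
Both values of p1 lead to a conflict.
No assignment satisfies every clause.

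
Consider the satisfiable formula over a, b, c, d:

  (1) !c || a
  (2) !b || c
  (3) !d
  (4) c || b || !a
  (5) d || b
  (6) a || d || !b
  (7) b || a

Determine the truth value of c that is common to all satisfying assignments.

True

Suppose c = false.
Unit clause (!b) forces b = false.
Unit clause (!d) forces d = false.
That conflicts with the unit clause (d).
So every satisfying assignment has c = True.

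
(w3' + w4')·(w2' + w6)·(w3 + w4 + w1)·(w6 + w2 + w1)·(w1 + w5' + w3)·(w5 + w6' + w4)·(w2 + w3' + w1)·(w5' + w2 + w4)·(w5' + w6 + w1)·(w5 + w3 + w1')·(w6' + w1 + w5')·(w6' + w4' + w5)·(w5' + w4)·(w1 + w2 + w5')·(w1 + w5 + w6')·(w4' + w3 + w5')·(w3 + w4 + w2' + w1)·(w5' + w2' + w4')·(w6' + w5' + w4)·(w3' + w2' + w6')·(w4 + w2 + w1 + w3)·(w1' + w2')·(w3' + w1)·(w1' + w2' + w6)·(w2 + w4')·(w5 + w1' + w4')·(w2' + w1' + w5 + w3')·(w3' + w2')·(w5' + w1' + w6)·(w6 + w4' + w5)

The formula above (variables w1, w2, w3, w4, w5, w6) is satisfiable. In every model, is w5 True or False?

Suppose w5 = 1.
The clause (w4) is unit, so w4 = 1.
The clause (w3') is unit, so w3 = 0.
Now (w3) is unsatisfied and unit — conflict.
So every satisfying assignment has w5 = False.

False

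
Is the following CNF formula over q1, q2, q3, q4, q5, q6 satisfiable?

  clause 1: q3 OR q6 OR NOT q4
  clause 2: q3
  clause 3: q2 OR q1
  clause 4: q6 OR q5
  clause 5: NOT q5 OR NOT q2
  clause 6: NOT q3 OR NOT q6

Unit clause (q3) forces q3 = true.
Unit clause (NOT q6) forces q6 = false.
Unit clause (q5) forces q5 = true.
Unit clause (NOT q2) forces q2 = false.
Unit clause (q1) forces q1 = true.
No clause remains; q4 is free.
A satisfying assignment: q1 ↦ true, q2 ↦ false, q3 ↦ true, q4 ↦ true, q5 ↦ true, q6 ↦ false.

Yes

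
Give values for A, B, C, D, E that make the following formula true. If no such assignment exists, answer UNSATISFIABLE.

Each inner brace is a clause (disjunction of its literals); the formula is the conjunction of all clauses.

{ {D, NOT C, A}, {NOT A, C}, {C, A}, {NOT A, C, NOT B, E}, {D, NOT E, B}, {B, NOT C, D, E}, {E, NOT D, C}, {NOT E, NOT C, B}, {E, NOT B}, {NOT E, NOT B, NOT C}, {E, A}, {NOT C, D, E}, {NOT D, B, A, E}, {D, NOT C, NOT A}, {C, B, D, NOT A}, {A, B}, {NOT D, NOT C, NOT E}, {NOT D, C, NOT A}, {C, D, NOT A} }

A=true, B=false, C=true, D=true, E=false

Suppose A = true.
(C) alone gives C = true.
(D) alone gives D = true.
(NOT E) alone gives E = false.
(NOT B) alone gives B = false.
This assignment satisfies each clause.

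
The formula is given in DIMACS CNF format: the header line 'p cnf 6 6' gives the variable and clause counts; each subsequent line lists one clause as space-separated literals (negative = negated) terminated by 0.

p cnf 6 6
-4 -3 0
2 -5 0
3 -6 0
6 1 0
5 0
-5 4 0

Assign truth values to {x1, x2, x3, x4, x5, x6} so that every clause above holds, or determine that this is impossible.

(x5) alone gives x5 = True.
(x2) alone gives x2 = True.
(x4) alone gives x4 = True.
(¬x3) alone gives x3 = False.
(¬x6) alone gives x6 = False.
(x1) alone gives x1 = True.
Every clause now holds.

x1=True; x2=True; x3=False; x4=True; x5=True; x6=False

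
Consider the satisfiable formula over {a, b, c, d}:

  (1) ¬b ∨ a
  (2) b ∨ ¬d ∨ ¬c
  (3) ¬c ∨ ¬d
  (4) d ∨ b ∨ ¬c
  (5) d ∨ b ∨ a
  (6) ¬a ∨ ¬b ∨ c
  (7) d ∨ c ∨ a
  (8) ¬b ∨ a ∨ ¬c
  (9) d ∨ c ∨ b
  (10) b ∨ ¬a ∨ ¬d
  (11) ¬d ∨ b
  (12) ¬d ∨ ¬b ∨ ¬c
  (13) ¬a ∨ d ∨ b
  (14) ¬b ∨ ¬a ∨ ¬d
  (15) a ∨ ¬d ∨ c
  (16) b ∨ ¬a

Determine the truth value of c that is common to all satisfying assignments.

Suppose c = False.
Case b = False:
(d) alone gives d = True.
Now (¬d) is unsatisfied and unit — conflict.
Backtrack on b: now try b = True.
(a) alone gives a = True.
Now (¬a) is unsatisfied and unit — conflict.
Neither b = True nor b = False works.
So every satisfying assignment has c = True.

True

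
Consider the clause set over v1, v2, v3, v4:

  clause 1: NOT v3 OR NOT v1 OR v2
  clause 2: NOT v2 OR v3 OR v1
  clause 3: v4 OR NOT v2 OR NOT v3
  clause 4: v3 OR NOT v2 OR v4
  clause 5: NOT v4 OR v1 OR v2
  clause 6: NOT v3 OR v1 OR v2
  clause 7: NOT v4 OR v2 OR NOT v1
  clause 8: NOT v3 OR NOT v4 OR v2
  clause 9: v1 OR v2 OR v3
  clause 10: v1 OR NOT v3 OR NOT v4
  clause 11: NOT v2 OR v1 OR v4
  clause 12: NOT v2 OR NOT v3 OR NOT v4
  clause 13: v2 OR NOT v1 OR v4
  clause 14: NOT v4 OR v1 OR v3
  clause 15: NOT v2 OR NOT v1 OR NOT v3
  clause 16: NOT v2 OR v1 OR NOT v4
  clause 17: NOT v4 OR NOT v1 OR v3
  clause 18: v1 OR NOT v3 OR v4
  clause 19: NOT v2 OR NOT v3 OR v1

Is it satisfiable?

Unsatisfiable

Branch on v3: set v3 = false.
Branch on v2: set v2 = false.
(v1) alone gives v1 = true.
(NOT v4) alone gives v4 = false.
But (v4) is also a unit clause — contradiction.
Undo v2 and try v2 = true.
(v1) alone gives v1 = true.
(v4) alone gives v4 = true.
But (NOT v4) is also a unit clause — contradiction.
Neither v2 = true nor v2 = false works.
Undo v3 and try v3 = true.
Branch on v1: set v1 = false.
(v2) alone gives v2 = true.
But (NOT v2) is also a unit clause — contradiction.
Undo v1 and try v1 = true.
(v2) alone gives v2 = true.
But (NOT v2) is also a unit clause — contradiction.
Neither v1 = true nor v1 = false works.
Neither v3 = true nor v3 = false works.
No assignment satisfies every clause.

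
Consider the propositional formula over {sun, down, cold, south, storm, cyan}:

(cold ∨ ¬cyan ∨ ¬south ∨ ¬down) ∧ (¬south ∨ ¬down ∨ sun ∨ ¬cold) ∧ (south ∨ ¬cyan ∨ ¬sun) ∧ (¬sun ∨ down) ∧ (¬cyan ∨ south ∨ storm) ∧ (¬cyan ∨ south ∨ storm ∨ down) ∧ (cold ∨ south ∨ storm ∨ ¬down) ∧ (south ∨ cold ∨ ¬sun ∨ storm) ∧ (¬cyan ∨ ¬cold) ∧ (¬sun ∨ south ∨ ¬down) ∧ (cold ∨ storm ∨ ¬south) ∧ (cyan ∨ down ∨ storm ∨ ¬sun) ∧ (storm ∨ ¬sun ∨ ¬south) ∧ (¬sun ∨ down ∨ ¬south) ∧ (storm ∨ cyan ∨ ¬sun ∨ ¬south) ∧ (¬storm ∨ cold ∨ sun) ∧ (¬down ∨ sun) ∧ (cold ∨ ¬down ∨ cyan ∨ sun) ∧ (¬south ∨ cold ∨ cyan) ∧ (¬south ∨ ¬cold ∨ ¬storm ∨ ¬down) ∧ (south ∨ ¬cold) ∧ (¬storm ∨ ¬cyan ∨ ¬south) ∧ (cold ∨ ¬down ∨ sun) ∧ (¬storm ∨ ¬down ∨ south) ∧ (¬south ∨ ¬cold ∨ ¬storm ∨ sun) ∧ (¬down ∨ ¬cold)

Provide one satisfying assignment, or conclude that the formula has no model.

Branch on sun: set sun = False.
(¬down) alone gives down = False.
Branch on cyan: set cyan = False.
Branch on storm: set storm = False.
Branch on cold: set cold = True.
(south) alone gives south = True.
All clauses are satisfied.

sun=False, down=False, cold=True, south=True, storm=False, cyan=False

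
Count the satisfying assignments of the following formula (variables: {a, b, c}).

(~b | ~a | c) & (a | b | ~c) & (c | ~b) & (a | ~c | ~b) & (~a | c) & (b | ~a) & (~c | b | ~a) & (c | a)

There are 2^3 = 8 truth assignments over (a, b, c).
Split on c. With c = 1, the clauses containing c are satisfied and ~c drops from the rest; 1 of the 2^2 = 4 assignments to the other variables satisfy what remains.
With c = 0, by the same count on the reduced clause set, 0 assignments work.
Total: 1 + 0 = 1.

1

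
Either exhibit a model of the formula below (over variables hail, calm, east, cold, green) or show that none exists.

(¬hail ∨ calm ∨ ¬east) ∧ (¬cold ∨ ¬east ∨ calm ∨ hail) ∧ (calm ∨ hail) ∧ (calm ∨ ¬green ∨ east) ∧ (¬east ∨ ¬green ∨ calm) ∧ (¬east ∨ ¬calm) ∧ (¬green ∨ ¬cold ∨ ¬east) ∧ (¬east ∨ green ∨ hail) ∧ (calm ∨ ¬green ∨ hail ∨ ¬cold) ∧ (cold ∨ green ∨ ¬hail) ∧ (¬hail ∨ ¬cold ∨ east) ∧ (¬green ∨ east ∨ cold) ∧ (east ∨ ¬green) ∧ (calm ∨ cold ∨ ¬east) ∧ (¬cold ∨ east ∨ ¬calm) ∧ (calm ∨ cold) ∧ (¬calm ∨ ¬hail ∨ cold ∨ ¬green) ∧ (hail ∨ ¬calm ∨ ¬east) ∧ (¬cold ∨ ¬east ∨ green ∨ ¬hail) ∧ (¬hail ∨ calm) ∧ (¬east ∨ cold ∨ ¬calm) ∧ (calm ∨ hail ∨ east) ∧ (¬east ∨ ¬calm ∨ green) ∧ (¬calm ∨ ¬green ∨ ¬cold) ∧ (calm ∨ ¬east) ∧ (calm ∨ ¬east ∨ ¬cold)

hail: False, calm: True, east: False, cold: False, green: False

Suppose calm = True.
The clause (¬east) is unit, so east = False.
The clause (¬green) is unit, so green = False.
The clause (¬cold) is unit, so cold = False.
The clause (¬hail) is unit, so hail = False.
This assignment satisfies each clause.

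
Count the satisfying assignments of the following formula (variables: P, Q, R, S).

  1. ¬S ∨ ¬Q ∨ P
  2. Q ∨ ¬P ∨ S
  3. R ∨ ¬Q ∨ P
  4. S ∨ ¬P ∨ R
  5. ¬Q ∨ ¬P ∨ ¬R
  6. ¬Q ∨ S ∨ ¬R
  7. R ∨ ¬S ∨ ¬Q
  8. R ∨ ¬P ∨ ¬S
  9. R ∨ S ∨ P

There are 2^4 = 16 truth assignments over (P, Q, R, S).
Split on R. With R = True, the clauses containing R are satisfied and ¬R drops from the rest; 3 of the 2^3 = 8 assignments to the other variables satisfy what remains.
With R = False, by the same count on the reduced clause set, 1 assignment works.
Total: 3 + 1 = 4.

4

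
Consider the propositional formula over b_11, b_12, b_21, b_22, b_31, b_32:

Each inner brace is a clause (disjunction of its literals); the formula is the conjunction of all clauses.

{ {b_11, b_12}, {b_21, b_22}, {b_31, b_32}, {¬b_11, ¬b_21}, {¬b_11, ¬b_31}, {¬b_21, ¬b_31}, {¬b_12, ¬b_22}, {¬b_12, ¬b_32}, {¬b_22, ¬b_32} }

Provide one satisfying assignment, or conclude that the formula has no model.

UNSATISFIABLE

Case b_11 = True:
Unit clause (¬b_21) forces b_21 = False.
Unit clause (b_22) forces b_22 = True.
Unit clause (¬b_31) forces b_31 = False.
Unit clause (b_32) forces b_32 = True.
That conflicts with the unit clause (¬b_32).
Undo b_11 and try b_11 = False.
Unit clause (b_12) forces b_12 = True.
Unit clause (¬b_22) forces b_22 = False.
Unit clause (b_21) forces b_21 = True.
Unit clause (¬b_31) forces b_31 = False.
Unit clause (b_32) forces b_32 = True.
That conflicts with the unit clause (¬b_32).
Either choice for b_11 ends in contradiction.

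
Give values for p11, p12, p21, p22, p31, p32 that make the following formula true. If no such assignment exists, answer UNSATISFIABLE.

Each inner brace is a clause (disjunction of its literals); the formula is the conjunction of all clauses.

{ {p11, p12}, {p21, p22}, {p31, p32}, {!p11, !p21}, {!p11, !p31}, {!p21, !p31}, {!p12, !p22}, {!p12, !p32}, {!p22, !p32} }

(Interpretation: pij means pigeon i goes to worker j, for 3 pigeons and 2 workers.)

Case p11 = true:
(!p21) alone gives p21 = false.
(p22) alone gives p22 = true.
(!p31) alone gives p31 = false.
(p32) alone gives p32 = true.
But (!p32) is also a unit clause — contradiction.
Undo p11 and try p11 = false.
(p12) alone gives p12 = true.
(!p22) alone gives p22 = false.
(p21) alone gives p21 = true.
(!p31) alone gives p31 = false.
(p32) alone gives p32 = true.
But (!p32) is also a unit clause — contradiction.
Both values of p11 lead to a conflict.

UNSATISFIABLE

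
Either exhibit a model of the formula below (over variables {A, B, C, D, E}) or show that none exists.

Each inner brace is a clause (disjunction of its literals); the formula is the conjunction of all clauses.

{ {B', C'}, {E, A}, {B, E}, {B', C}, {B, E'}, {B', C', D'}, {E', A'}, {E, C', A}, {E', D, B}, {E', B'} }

UNSATISFIABLE

Branch on B: set B = 0.
Unit clause (E) forces E = 1.
Now (E') is unsatisfied and unit — conflict.
That branch fails; take B = 1 instead.
Unit clause (C') forces C = 0.
Now (C) is unsatisfied and unit — conflict.
Neither B = 1 nor B = 0 works.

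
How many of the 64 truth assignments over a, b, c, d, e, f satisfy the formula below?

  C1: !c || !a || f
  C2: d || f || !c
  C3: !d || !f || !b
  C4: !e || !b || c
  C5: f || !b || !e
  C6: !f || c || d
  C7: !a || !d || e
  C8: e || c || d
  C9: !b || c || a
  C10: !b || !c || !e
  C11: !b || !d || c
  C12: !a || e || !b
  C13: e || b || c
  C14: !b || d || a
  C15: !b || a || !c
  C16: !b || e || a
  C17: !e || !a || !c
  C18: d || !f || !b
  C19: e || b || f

There are 2^6 = 64 truth assignments over (a, b, c, d, e, f).
Split on f. With f = true, the clauses containing f are satisfied and !f drops from the rest; 7 of the 2^5 = 32 assignments to the other variables satisfy what remains.
With f = false, by the same count on the reduced clause set, 5 assignments work.
(One model: a=F, b=F, c=F, d=F, e=T, f=F.)
Total: 7 + 5 = 12.

12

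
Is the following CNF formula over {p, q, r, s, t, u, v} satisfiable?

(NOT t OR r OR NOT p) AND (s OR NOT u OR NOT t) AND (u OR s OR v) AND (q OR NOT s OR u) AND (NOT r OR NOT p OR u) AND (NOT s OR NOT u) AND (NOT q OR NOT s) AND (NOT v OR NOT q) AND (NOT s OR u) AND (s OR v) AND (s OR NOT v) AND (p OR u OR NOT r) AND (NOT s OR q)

Suppose s = false.
Unit clause (v) forces v = true.
Now (NOT v) is unsatisfied and unit — conflict.
So s must be the other value — set s = true.
Unit clause (NOT u) forces u = false.
Now (u) is unsatisfied and unit — conflict.
Both values of s lead to a conflict.
No assignment satisfies every clause.

No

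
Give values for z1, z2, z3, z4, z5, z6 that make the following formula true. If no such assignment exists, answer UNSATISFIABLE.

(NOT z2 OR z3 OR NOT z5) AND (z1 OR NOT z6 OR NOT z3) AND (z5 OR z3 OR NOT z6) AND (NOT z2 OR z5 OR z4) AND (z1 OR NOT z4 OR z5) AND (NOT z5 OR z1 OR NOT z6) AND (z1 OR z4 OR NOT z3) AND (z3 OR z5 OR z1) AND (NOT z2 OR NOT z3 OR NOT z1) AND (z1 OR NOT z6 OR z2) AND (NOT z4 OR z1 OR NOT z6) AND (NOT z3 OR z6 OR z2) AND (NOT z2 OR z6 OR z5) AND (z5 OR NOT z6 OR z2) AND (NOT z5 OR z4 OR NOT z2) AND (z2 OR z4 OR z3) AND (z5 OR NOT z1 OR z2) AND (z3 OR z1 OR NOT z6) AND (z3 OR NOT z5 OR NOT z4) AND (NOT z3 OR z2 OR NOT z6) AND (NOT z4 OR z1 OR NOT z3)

Branch on z2: set z2 = false.
Branch on z1: set z1 = true.
From the singleton clause (z5), z5 = true.
Branch on z3: set z3 = false.
From the singleton clause (z4), z4 = true.
That conflicts with the unit clause (NOT z4).
So z3 must be the other value — set z3 = true.
From the singleton clause (z6), z6 = true.
That conflicts with the unit clause (NOT z6).
Either choice for z3 ends in contradiction.
So z1 must be the other value — set z1 = false.
From the singleton clause (NOT z6), z6 = false.
From the singleton clause (NOT z3), z3 = false.
From the singleton clause (z5), z5 = true.
From the singleton clause (z4), z4 = true.
That conflicts with the unit clause (NOT z4).
Either choice for z1 ends in contradiction.
So z2 must be the other value — set z2 = true.
Branch on z3: set z3 = true.
From the singleton clause (NOT z1), z1 = false.
From the singleton clause (NOT z6), z6 = false.
From the singleton clause (z4), z4 = true.
That conflicts with the unit clause (NOT z4).
So z3 must be the other value — set z3 = false.
From the singleton clause (NOT z5), z5 = false.
From the singleton clause (NOT z6), z6 = false.
That conflicts with the unit clause (z6).
Either choice for z3 ends in contradiction.
Either choice for z2 ends in contradiction.

UNSATISFIABLE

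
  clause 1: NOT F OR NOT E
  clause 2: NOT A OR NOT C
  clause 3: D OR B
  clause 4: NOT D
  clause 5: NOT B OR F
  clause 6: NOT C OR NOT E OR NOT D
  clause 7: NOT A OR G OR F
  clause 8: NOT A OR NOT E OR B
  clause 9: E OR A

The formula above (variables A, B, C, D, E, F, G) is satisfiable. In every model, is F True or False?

True

Suppose F = false.
The clause (NOT D) is unit, so D = false.
The clause (B) is unit, so B = true.
But (NOT B) is also a unit clause — contradiction.
So every satisfying assignment has F = True.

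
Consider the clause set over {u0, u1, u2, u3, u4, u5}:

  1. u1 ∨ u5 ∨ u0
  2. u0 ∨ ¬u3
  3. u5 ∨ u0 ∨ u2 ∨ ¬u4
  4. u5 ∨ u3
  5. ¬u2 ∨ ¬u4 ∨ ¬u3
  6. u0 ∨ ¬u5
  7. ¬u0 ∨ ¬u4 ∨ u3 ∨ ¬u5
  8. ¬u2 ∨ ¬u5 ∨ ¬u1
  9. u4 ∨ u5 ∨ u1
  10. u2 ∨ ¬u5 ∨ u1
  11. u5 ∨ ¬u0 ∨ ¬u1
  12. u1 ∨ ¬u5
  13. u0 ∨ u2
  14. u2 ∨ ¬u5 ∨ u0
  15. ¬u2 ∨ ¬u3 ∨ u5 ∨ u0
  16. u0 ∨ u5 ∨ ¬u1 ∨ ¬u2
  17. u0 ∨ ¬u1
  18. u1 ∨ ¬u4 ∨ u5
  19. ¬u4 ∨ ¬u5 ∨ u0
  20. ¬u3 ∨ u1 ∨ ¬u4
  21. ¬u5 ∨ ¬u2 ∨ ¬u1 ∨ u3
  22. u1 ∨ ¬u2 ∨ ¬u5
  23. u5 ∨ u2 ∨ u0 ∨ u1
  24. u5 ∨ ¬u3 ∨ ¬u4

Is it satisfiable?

Branch on u0: set u0 = True.
Branch on u5: set u5 = True.
The clause (u1) is unit, so u1 = True.
The clause (¬u2) is unit, so u2 = False.
Branch on u4: set u4 = False.
No clause remains; u3 is free.
A satisfying assignment: u0 ↦ True,  u1 ↦ True,  u2 ↦ False,  u3 ↦ True,  u4 ↦ False,  u5 ↦ True.

Yes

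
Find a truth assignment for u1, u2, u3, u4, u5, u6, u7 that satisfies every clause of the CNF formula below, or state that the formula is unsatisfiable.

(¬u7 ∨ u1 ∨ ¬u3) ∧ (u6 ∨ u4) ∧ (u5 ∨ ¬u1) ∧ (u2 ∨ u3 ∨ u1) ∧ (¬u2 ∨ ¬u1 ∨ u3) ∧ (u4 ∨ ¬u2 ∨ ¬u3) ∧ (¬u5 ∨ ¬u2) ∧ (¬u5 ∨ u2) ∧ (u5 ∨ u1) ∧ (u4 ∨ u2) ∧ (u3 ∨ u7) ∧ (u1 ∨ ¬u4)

Case u6 = True:
Case u5 = True:
(¬u2) alone gives u2 = False.
But (u2) is also a unit clause — contradiction.
So u5 must be the other value — set u5 = False.
(¬u1) alone gives u1 = False.
But (u1) is also a unit clause — contradiction.
Neither u5 = True nor u5 = False works.
So u6 must be the other value — set u6 = False.
(u4) alone gives u4 = True.
(u1) alone gives u1 = True.
(u5) alone gives u5 = True.
(¬u2) alone gives u2 = False.
But (u2) is also a unit clause — contradiction.
Neither u6 = True nor u6 = False works.

UNSATISFIABLE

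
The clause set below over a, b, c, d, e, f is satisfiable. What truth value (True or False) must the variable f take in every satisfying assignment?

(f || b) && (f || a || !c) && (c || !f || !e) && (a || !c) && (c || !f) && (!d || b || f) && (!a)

Suppose f = true.
From the singleton clause (c), c = true.
From the singleton clause (a), a = true.
But (!a) is also a unit clause — contradiction.
So every satisfying assignment has f = False.

False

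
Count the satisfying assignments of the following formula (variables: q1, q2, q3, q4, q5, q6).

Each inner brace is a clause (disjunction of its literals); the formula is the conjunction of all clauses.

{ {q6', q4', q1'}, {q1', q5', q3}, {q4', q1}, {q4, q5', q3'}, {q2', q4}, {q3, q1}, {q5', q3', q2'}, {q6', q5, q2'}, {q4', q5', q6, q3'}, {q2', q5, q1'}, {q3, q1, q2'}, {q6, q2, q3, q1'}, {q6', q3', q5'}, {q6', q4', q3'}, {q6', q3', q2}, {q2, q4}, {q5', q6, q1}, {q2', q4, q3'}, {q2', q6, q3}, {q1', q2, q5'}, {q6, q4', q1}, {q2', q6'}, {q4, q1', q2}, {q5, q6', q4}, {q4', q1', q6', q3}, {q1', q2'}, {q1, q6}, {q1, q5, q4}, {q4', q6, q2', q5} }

There are 2^6 = 64 truth assignments over (q1, q2, q3, q4, q5, q6).
Split on q3. With q3 = 1, the clauses containing q3 are satisfied and q3' drops from the rest; 1 of the 2^5 = 32 assignments to the other variables satisfy what remains.
With q3 = 0, by the same count on the reduced clause set, 0 assignments work.
(One model: q1=T, q2=F, q3=T, q4=T, q5=F, q6=F.)
Total: 1 + 0 = 1.

1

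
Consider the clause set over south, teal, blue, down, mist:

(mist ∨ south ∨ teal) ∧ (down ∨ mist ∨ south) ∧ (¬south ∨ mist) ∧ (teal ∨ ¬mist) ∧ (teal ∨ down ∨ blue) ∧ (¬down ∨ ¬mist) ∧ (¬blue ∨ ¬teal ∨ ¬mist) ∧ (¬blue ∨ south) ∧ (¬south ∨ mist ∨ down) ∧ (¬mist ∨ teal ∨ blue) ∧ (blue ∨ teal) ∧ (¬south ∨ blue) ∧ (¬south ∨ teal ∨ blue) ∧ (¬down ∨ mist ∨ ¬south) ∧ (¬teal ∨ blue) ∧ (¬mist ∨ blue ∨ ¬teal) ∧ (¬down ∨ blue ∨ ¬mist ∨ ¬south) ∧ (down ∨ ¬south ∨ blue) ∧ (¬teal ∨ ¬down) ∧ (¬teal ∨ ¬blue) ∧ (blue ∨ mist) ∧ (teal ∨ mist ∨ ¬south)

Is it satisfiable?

Try south = False.
From the singleton clause (¬blue), blue = False.
From the singleton clause (teal), teal = True.
That conflicts with the unit clause (¬teal).
Backtrack on south: now try south = True.
From the singleton clause (mist), mist = True.
From the singleton clause (teal), teal = True.
From the singleton clause (¬down), down = False.
From the singleton clause (¬blue), blue = False.
That conflicts with the unit clause (blue).
Either choice for south ends in contradiction.
No assignment satisfies every clause.

Unsatisfiable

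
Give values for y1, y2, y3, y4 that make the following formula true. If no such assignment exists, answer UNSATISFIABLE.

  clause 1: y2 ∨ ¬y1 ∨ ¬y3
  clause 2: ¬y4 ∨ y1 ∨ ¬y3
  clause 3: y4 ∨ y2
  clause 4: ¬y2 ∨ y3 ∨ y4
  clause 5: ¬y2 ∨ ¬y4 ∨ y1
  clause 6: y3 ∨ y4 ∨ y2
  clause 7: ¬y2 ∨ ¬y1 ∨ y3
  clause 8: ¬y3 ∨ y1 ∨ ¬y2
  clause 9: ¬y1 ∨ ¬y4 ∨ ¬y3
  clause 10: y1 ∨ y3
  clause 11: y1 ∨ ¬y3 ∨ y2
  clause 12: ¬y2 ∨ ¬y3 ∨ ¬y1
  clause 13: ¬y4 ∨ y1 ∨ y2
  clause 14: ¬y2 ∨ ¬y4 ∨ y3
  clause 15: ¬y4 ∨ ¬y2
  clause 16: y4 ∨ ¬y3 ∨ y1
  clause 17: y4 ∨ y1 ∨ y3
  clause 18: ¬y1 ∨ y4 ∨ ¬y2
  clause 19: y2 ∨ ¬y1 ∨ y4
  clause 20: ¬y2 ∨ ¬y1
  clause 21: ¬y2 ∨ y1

y1=True, y2=False, y3=False, y4=True

Case y4 = True:
The clause (¬y2) is unit, so y2 = False.
The clause (y1) is unit, so y1 = True.
The clause (¬y3) is unit, so y3 = False.
All clauses are satisfied.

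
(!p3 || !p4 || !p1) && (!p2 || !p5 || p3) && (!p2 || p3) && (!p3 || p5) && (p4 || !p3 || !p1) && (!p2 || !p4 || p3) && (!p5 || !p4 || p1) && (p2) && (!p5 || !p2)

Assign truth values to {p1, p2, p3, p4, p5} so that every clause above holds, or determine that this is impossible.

Unit clause (p2) forces p2 = true.
Unit clause (p3) forces p3 = true.
Unit clause (p5) forces p5 = true.
But (!p5) is also a unit clause — contradiction.

UNSATISFIABLE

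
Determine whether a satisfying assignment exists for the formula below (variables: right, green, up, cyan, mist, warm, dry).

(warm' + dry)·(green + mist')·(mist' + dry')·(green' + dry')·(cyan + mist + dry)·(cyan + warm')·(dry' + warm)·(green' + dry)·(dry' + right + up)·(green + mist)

Branch on warm: set warm = 0.
The clause (dry') is unit, so dry = 0.
The clause (green') is unit, so green = 0.
The clause (mist') is unit, so mist = 0.
But (mist) is also a unit clause — contradiction.
Undo warm and try warm = 1.
The clause (dry) is unit, so dry = 1.
The clause (mist') is unit, so mist = 0.
The clause (green') is unit, so green = 0.
But (green) is also a unit clause — contradiction.
Both values of warm lead to a conflict.
No assignment satisfies every clause.

Unsatisfiable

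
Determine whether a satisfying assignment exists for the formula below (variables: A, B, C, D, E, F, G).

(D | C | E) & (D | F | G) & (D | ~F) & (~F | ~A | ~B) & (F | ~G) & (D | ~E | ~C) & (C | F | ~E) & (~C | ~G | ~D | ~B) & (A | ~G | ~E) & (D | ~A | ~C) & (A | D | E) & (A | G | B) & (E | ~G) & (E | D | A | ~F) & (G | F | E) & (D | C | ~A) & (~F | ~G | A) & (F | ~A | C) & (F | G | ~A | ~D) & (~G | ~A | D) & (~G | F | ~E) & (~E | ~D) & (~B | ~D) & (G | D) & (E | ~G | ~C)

Suppose D = 1.
The clause (~E) is unit, so E = 0.
The clause (~G) is unit, so G = 0.
The clause (F) is unit, so F = 1.
The clause (~B) is unit, so B = 0.
The clause (A) is unit, so A = 1.
All clauses hold; C can take either value.
A satisfying assignment: A ↦ 1; B ↦ 0; C ↦ 0; D ↦ 1; E ↦ 0; F ↦ 1; G ↦ 0.

Satisfiable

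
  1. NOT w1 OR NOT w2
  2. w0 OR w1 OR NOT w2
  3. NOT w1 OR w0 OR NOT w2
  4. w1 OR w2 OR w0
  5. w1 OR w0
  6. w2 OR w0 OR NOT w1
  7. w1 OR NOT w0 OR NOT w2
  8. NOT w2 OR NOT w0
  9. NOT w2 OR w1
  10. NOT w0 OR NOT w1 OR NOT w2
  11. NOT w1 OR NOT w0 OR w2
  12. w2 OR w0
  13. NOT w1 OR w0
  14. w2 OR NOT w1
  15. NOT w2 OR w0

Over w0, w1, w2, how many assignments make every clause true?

There are 2^3 = 8 truth assignments over (w0, w1, w2).
Check each against the 15 clauses (columns in the order w0, w1, w2):
  F F F  ✗ fails (w1 OR w2 OR w0)
  F F T  ✗ fails (w0 OR w1 OR NOT w2)
  F T F  ✗ fails (w2 OR w0 OR NOT w1)
  F T T  ✗ fails (NOT w1 OR NOT w2)
  T F F  ✓ satisfies all
  T F T  ✗ fails (w1 OR NOT w0 OR NOT w2)
  T T F  ✗ fails (NOT w1 OR NOT w0 OR w2)
  T T T  ✗ fails (NOT w1 OR NOT w2)
1 of the 8 rows is a model.

1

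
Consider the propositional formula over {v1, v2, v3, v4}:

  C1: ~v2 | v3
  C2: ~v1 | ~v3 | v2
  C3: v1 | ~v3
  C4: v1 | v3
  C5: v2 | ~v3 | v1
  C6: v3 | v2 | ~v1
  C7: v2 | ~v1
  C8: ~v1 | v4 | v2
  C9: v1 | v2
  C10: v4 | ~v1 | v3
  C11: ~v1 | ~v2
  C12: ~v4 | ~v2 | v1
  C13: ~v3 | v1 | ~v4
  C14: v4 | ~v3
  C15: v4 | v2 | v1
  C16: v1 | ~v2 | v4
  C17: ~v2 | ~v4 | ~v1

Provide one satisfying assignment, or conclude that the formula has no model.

Branch on v2: set v2 = 0.
(~v1) alone gives v1 = 0.
That conflicts with the unit clause (v1).
Undo v2 and try v2 = 1.
(v3) alone gives v3 = 1.
(v1) alone gives v1 = 1.
That conflicts with the unit clause (~v1).
Either choice for v2 ends in contradiction.

UNSATISFIABLE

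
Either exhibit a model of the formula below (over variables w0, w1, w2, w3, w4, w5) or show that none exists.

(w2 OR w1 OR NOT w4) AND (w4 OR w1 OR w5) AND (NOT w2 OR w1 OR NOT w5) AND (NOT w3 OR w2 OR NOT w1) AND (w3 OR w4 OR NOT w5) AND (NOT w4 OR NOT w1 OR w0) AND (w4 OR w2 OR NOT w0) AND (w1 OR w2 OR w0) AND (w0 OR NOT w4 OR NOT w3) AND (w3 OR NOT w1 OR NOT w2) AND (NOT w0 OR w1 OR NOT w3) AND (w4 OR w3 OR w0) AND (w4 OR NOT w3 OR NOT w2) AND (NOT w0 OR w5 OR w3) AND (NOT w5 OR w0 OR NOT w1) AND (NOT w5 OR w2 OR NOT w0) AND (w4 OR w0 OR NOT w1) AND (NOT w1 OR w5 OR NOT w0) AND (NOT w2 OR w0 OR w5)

Try w2 = true.
Try w1 = true.
The clause (w3) is unit, so w3 = true.
The clause (w4) is unit, so w4 = true.
The clause (w0) is unit, so w0 = true.
The clause (w5) is unit, so w5 = true.
This assignment satisfies each clause.

w0 ↦ true, w1 ↦ true, w2 ↦ true, w3 ↦ true, w4 ↦ true, w5 ↦ true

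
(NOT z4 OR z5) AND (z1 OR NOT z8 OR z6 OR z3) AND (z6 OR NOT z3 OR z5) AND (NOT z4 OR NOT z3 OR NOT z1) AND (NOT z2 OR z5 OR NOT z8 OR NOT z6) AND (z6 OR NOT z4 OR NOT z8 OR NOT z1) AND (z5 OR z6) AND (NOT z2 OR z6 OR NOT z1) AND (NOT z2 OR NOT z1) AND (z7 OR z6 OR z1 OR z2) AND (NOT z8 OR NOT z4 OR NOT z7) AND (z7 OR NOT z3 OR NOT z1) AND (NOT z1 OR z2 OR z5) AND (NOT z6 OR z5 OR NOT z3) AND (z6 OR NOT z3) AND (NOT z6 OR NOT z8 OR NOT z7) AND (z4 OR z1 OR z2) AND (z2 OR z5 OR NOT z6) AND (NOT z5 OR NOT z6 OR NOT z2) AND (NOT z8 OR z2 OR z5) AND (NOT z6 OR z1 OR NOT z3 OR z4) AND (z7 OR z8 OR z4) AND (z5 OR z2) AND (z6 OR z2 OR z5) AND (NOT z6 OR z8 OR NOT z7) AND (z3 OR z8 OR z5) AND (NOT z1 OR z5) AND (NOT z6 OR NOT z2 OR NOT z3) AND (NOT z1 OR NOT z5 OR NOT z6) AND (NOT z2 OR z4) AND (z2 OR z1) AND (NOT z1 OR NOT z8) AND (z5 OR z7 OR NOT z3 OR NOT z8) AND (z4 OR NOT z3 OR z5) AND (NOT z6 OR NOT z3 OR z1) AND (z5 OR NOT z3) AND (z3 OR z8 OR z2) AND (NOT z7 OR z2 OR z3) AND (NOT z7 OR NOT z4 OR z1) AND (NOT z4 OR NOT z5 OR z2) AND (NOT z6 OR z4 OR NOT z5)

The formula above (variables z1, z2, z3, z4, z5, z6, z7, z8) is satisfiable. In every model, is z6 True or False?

False

Suppose z6 = true.
Suppose z4 = false.
The clause (NOT z2) is unit, so z2 = false.
The clause (z1) is unit, so z1 = true.
The clause (z5) is unit, so z5 = true.
Now (NOT z5) is unsatisfied and unit — conflict.
So z4 must be the other value — set z4 = true.
The clause (z5) is unit, so z5 = true.
The clause (NOT z2) is unit, so z2 = false.
Now (z2) is unsatisfied and unit — conflict.
Either choice for z4 ends in contradiction.
So every satisfying assignment has z6 = False.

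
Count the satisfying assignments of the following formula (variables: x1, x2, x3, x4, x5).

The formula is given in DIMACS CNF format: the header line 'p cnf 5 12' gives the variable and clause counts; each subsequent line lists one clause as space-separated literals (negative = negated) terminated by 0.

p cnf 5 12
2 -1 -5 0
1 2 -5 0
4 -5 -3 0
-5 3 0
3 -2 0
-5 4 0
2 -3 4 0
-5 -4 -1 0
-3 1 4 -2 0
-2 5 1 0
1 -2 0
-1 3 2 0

6

There are 2^5 = 32 truth assignments over (x1, x2, x3, x4, x5).
Split on x5. With x5 = True, the clauses containing x5 are satisfied and ¬x5 drops from the rest; 0 of the 2^4 = 16 assignments to the other variables satisfy what remains.
With x5 = False, by the same count on the reduced clause set, 6 assignments work.
(One model: x1=F, x2=F, x3=F, x4=F, x5=F.)
Total: 0 + 6 = 6.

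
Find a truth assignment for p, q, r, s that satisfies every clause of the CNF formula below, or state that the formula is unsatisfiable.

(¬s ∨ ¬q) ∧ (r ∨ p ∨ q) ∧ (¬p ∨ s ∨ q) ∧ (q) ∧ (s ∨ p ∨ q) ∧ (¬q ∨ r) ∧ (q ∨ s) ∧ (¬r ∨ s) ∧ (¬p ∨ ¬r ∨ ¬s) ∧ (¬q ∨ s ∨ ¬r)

The clause (q) is unit, so q = True.
The clause (¬s) is unit, so s = False.
The clause (r) is unit, so r = True.
Now (¬r) is unsatisfied and unit — conflict.

UNSATISFIABLE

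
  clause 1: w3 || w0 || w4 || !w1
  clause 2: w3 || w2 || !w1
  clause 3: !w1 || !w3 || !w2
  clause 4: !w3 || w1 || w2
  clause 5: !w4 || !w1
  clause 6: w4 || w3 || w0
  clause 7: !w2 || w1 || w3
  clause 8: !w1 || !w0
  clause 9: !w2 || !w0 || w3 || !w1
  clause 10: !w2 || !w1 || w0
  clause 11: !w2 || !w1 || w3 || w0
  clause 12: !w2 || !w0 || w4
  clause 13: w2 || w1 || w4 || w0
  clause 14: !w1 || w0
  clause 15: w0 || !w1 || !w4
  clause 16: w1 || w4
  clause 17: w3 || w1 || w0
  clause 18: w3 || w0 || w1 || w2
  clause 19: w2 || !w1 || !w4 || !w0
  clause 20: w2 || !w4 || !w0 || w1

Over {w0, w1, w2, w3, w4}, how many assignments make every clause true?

There are 2^5 = 32 truth assignments over (w0, w1, w2, w3, w4).
Split on w0. With w0 = true, the clauses containing w0 are satisfied and !w0 drops from the rest; 1 of the 2^4 = 16 assignments to the other variables satisfy what remains.
With w0 = false, by the same count on the reduced clause set, 1 assignment works.
Total: 1 + 1 = 2.

2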